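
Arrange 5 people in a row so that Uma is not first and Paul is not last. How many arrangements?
By inclusion-exclusion: 5! - 2×(5-1)! + (5-2)! = 120 - 48 + 6 = 78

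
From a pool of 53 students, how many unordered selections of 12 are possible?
C(53,12) = 53!/(12!×41!) = 266783135710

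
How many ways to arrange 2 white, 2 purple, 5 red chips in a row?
9! / (2! × 2! × 5!) = 756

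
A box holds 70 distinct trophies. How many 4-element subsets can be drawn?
C(70,4) = 70!/(4!×66!) = 916895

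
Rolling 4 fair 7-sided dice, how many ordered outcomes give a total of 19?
Coefficient of x^19 in (x + x² + ... + x^7)^4. By inclusion-exclusion on dice exceeding 7: Σ_j (-1)^j C(4,j)·C(19-1-7j, 3) = C(4,0)·C(18,3) - C(4,1)·C(11,3) + C(4,2)·C(4,3) = 1·816 - 4·165 + 6·4 = 180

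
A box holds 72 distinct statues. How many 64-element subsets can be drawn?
C(72,64) = 72!/(64!×8!) = 11969016345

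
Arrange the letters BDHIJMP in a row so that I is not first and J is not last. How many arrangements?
By inclusion-exclusion: 7! - 2×(7-1)! + (7-2)! = 5040 - 1440 + 120 = 3720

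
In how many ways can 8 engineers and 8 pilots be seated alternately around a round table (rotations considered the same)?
Fix one of the engineers: (8-1)! ways for the remaining engineers, × 8! ways for the pilots = 5040 × 40320 = 203212800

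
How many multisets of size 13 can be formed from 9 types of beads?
C(13+9-1, 9-1) = C(21, 8) = 203490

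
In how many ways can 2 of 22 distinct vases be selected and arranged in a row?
P(22,2) = 22!/(22-2)! = 462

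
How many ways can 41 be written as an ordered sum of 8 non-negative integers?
C(41+8-1, 8-1) = C(48, 7) = 73629072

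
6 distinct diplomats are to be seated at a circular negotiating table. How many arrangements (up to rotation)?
Circular: fix one position, arrange the rest. (6-1)! = 120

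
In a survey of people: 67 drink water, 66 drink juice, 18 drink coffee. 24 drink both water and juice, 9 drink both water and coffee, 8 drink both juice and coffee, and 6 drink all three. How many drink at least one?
|A∪B∪C| = 67+66+18-24-9-8+6 = 116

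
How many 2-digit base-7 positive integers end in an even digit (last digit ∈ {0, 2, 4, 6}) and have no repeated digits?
Last∈{0,2,4,6}. Last=0: 6. Last nonzero: 3×5×P(5,0) = 15. Total = 21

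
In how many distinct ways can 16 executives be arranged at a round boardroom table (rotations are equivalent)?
Circular: fix one position, arrange the rest. (16-1)! = 1307674368000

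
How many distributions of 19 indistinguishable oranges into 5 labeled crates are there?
C(19+5-1, 5-1) = C(23, 4) = 8855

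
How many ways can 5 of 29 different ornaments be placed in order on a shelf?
P(29,5) = 29!/(29-5)! = 14250600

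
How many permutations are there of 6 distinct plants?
6! = 720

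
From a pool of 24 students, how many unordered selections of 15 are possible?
C(24,15) = 24!/(15!×9!) = 1307504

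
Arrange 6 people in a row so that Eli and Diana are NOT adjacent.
Total - adjacent = 6! - (6-1)!×2 = 720 - 240 = 480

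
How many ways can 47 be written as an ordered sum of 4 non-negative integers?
C(47+4-1, 4-1) = C(50, 3) = 19600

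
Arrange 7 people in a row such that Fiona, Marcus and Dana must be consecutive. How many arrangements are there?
Treat the 3 as one block: (7-3+1)! × 3! = 120 × 6 = 720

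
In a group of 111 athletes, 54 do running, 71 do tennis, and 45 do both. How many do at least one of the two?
|A∪B| = |A| + |B| - |A∩B| = 54 + 71 - 45 = 80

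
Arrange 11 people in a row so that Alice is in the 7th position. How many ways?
Fix one position: (11-1)! = 3628800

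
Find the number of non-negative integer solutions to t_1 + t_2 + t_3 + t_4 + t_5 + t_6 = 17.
C(17+6-1, 6-1) = C(22, 5) = 26334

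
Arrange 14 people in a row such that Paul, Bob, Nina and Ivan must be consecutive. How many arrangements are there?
Treat the 4 as one block: (14-4+1)! × 4! = 39916800 × 24 = 958003200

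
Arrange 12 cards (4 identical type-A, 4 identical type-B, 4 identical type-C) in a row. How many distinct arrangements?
12! / (4! × 4! × 4!) = 34650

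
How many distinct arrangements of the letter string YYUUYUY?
7! / (3! × 4!) = 35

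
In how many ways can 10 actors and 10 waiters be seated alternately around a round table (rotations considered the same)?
Fix one of the actors: (10-1)! ways for the remaining actors, × 10! ways for the waiters = 362880 × 3628800 = 1316818944000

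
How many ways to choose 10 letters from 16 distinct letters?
C(16,10) = 16!/(10!×6!) = 8008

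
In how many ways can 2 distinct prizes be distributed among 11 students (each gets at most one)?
P(11,2) = 11!/(11-2)! = 110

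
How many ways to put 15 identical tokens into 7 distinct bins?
C(15+7-1, 7-1) = C(21, 6) = 54264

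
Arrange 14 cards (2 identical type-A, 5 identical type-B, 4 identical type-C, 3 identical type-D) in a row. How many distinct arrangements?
14! / (2! × 5! × 4! × 3!) = 2522520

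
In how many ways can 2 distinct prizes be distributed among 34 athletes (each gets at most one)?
P(34,2) = 34!/(34-2)! = 1122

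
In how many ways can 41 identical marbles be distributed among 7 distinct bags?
C(41+7-1, 7-1) = C(47, 6) = 10737573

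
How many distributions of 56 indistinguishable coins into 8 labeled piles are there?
C(56+8-1, 8-1) = C(63, 7) = 553270671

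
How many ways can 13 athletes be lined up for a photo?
13! = 6227020800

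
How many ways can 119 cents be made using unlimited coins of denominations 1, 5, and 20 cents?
Coefficient of x^119 in 1/(1-x^1) · 1/(1-x^5) · 1/(1-x^20). Case on j = number of 20-cent coins (j = 0..5); remainder r = 119 - 20j is made from {1,5} in ⌊r/5⌋+1 ways. r = 119, 99, 79, 59, 39, 19 → 24 + 20 + 16 + 12 + 8 + 4 = 84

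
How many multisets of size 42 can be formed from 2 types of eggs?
C(42+2-1, 2-1) = C(43, 1) = 43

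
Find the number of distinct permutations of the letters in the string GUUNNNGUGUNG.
12! / (4! × 4! × 4!) = 34650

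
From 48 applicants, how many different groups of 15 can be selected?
C(48,15) = 48!/(15!×33!) = 1093260079344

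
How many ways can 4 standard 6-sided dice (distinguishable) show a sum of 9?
Coefficient of x^9 in (x + x² + ... + x^6)^4. By inclusion-exclusion on dice exceeding 6: Σ_j (-1)^j C(4,j)·C(9-1-6j, 3) = C(4,0)·C(8,3) = 1·56 = 56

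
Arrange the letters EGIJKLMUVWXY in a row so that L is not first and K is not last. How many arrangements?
By inclusion-exclusion: 12! - 2×(12-1)! + (12-2)! = 479001600 - 79833600 + 3628800 = 402796800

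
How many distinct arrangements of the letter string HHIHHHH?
7! / (6! × 1!) = 7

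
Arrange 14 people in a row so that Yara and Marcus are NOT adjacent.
Total - adjacent = 14! - (14-1)!×2 = 87178291200 - 12454041600 = 74724249600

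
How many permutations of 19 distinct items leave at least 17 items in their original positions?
Exactly j fixed points: C(19,j)·!(19-j); sum over j ≥ 17 (derangement numbers via !m = (m-1)·(!(m-1) + !(m-2)): !0..!2 = 1, 0, 1). Σ_{j=17}^{19} C(19,j)·!(19-j) = C(19,17)·!2 + C(19,18)·!1 + C(19,19)·!0 = 171·1 + 19·0 + 1·1 = 172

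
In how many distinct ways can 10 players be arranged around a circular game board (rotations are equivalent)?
Circular: fix one position, arrange the rest. (10-1)! = 362880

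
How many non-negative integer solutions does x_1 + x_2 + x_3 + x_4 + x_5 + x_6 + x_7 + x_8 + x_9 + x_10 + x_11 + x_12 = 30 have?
C(30+12-1, 12-1) = C(41, 11) = 3159461968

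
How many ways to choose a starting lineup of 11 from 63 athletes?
C(63,11) = 63!/(11!×52!) = 615790256823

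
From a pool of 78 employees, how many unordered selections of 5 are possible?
C(78,5) = 78!/(5!×73!) = 21111090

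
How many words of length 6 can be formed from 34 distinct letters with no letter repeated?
P(34,6) = 34!/(34-6)! = 968330880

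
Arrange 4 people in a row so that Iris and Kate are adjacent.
Treat as block: (4-1)! × 2! = 6 × 2 = 12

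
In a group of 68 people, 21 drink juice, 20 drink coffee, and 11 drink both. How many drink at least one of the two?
|A∪B| = |A| + |B| - |A∩B| = 21 + 20 - 11 = 30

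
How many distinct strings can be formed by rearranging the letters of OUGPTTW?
7! / (1! × 1! × 1! × 1! × 1! × 2!) = 2520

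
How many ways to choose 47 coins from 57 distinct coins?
C(57,47) = 57!/(47!×10!) = 43183019880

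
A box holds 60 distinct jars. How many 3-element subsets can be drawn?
C(60,3) = 60!/(3!×57!) = 34220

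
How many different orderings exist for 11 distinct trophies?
11! = 39916800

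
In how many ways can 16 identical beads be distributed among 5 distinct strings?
C(16+5-1, 5-1) = C(20, 4) = 4845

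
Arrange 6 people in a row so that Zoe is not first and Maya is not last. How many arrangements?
By inclusion-exclusion: 6! - 2×(6-1)! + (6-2)! = 720 - 240 + 24 = 504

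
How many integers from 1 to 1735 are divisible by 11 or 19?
⌊1735/11⌋ + ⌊1735/19⌋ - ⌊1735/209⌋ = 157 + 91 - 8 = 240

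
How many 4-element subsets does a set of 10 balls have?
C(10,4) = 10!/(4!×6!) = 210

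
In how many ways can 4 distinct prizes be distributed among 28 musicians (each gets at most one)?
P(28,4) = 28!/(28-4)! = 491400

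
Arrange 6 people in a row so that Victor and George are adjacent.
Treat as block: (6-1)! × 2! = 120 × 2 = 240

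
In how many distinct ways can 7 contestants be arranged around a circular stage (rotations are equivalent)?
Circular: fix one position, arrange the rest. (7-1)! = 720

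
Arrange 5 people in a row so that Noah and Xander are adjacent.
Treat as block: (5-1)! × 2! = 24 × 2 = 48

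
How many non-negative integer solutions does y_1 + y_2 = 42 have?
C(42+2-1, 2-1) = C(43, 1) = 43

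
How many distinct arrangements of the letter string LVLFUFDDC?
9! / (2! × 1! × 2! × 1! × 2! × 1!) = 45360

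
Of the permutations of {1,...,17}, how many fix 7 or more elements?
Exactly j fixed points: C(17,j)·!(17-j); sum over j ≥ 7 (derangement numbers via !m = (m-1)·(!(m-1) + !(m-2)): !0..!10 = 1, 0, 1, 2, 9, 44, 265, 1854, 14833, 133496, 1334961). Σ_{j=7}^{17} C(17,j)·!(17-j) = C(17,7)·!10 + C(17,8)·!9 + C(17,9)·!8 + C(17,10)·!7 + C(17,11)·!6 + C(17,12)·!5 + C(17,13)·!4 + C(17,14)·!3 + C(17,15)·!2 + C(17,16)·!1 + C(17,17)·!0 = 19448·1334961 + 24310·133496 + 24310·14833 + 19448·1854 + 12376·265 + 6188·44 + 2380·9 + 680·2 + 136·1 + 17·0 + 1·1 = 29607830939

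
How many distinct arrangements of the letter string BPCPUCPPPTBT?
12! / (2! × 2! × 1! × 2! × 5!) = 498960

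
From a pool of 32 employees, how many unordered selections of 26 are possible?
C(32,26) = 32!/(26!×6!) = 906192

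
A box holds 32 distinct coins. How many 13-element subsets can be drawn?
C(32,13) = 32!/(13!×19!) = 347373600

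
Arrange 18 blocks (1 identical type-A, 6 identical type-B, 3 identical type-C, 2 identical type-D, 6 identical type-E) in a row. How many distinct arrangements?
18! / (1! × 6! × 3! × 2! × 6!) = 1029188160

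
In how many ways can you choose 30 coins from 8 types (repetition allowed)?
C(30+8-1, 8-1) = C(37, 7) = 10295472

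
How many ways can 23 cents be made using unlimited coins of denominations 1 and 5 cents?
Coefficient of x^23 in 1/(1-x^1) · 1/(1-x^5). Use j coins of 5 for j = 0..⌊23/5⌋ = 4, the rest in 1s: 4 + 1 = 5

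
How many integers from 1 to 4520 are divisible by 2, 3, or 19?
⌊4520/2⌋+⌊4520/3⌋+⌊4520/19⌋ - ⌊4520/6⌋-⌊4520/38⌋-⌊4520/57⌋ + ⌊4520/114⌋ = 2260+1506+237 - 753-118-79 + 39 = 3092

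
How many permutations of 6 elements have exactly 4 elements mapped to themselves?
Choose the 4 fixed points C(6,4) = 15, derange the rest: !2 = Σ_{j=0}^{2} (-1)^j·2!/j! = 2 - 2 + 1 = 1. Product = 15 × 1 = 15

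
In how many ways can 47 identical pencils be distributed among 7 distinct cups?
C(47+7-1, 7-1) = C(53, 6) = 22957480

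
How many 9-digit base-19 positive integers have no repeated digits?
First digit: 18 choices (nonzero). Then descending: 18 × 18 × 17 × 16 × 15 × 14 × 13 × 12 × 11 = 31757806080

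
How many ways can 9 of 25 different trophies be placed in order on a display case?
P(25,9) = 25!/(25-9)! = 741354768000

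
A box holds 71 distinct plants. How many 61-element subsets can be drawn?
C(71,61) = 71!/(61!×10!) = 461738052776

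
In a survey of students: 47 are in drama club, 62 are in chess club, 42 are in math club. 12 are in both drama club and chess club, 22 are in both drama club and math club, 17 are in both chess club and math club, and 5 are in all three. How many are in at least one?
|A∪B∪C| = 47+62+42-12-22-17+5 = 105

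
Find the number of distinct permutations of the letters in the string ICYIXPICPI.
10! / (1! × 4! × 1! × 2! × 2!) = 37800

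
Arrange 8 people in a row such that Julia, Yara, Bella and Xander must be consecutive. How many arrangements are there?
Treat the 4 as one block: (8-4+1)! × 4! = 120 × 24 = 2880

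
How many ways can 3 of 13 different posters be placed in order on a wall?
P(13,3) = 13!/(13-3)! = 1716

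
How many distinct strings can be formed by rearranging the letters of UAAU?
4! / (2! × 2!) = 6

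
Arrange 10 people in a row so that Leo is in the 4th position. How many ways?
Fix one position: (10-1)! = 362880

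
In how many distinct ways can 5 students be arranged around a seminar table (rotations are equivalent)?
Circular: fix one position, arrange the rest. (5-1)! = 24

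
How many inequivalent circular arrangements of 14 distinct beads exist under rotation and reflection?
(14-1)!/2 = 6227020800/2 = 3113510400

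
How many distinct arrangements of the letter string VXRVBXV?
7! / (1! × 2! × 1! × 3!) = 420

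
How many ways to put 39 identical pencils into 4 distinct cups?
C(39+4-1, 4-1) = C(42, 3) = 11480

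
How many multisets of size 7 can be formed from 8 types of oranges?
C(7+8-1, 8-1) = C(14, 7) = 3432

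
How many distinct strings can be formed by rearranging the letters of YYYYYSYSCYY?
11! / (1! × 2! × 8!) = 495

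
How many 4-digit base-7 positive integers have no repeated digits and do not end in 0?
Last digit: 6 nonzero choices. First digit: 5 (nonzero, ≠last). Middle 2: P(5,2) = 20. Total = 600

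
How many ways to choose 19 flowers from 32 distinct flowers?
C(32,19) = 32!/(19!×13!) = 347373600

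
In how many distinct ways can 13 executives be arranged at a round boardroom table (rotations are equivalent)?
Circular: fix one position, arrange the rest. (13-1)! = 479001600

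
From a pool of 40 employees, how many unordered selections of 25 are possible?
C(40,25) = 40!/(25!×15!) = 40225345056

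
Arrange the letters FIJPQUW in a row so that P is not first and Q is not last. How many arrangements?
By inclusion-exclusion: 7! - 2×(7-1)! + (7-2)! = 5040 - 1440 + 120 = 3720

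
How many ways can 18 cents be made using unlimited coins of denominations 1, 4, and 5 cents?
Coefficient of x^18 in 1/(1-x^1) · 1/(1-x^4) · 1/(1-x^5). Case on j = number of 5-cent coins (j = 0..3); remainder r = 18 - 5j is made from {1,4} in ⌊r/4⌋+1 ways. r = 18, 13, 8, 3 → 5 + 4 + 3 + 1 = 13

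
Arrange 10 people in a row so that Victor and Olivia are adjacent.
Treat as block: (10-1)! × 2! = 362880 × 2 = 725760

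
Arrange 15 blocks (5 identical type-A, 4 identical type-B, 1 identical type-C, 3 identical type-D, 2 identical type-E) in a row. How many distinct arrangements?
15! / (5! × 4! × 1! × 3! × 2!) = 37837800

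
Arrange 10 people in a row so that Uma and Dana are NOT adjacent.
Total - adjacent = 10! - (10-1)!×2 = 3628800 - 725760 = 2903040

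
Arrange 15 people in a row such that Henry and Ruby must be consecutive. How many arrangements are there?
Treat the 2 as one block: (15-2+1)! × 2! = 87178291200 × 2 = 174356582400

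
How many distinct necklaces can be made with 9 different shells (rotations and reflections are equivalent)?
(9-1)!/2 = 40320/2 = 20160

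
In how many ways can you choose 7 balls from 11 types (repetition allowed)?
C(7+11-1, 11-1) = C(17, 10) = 19448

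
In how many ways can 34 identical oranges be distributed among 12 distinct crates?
C(34+12-1, 12-1) = C(45, 11) = 10150595910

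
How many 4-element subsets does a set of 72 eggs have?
C(72,4) = 72!/(4!×68!) = 1028790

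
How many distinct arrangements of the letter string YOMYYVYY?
8! / (5! × 1! × 1! × 1!) = 336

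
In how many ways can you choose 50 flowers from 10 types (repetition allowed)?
C(50+10-1, 10-1) = C(59, 9) = 12565671261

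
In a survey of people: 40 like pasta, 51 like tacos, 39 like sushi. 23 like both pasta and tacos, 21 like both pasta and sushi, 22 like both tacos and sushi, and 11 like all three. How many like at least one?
|A∪B∪C| = 40+51+39-23-21-22+11 = 75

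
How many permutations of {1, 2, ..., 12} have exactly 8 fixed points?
Choose the 8 fixed points C(12,8) = 495, derange the rest: !4 = Σ_{j=0}^{4} (-1)^j·4!/j! = 24 - 24 + 12 - 4 + 1 = 9. Product = 495 × 9 = 4455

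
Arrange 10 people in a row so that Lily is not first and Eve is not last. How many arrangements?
By inclusion-exclusion: 10! - 2×(10-1)! + (10-2)! = 3628800 - 725760 + 40320 = 2943360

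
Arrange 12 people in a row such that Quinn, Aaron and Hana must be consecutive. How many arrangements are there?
Treat the 3 as one block: (12-3+1)! × 3! = 3628800 × 6 = 21772800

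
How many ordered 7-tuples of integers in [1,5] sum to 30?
Coefficient of x^30 in (x + x² + ... + x^5)^7. By inclusion-exclusion on dice exceeding 5: Σ_j (-1)^j C(7,j)·C(30-1-5j, 6) = C(7,0)·C(29,6) - C(7,1)·C(24,6) + C(7,2)·C(19,6) - C(7,3)·C(14,6) + C(7,4)·C(9,6) = 1·475020 - 7·134596 + 21·27132 - 35·3003 + 35·84 = 455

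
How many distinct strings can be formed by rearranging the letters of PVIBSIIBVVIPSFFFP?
17! / (4! × 3! × 2! × 2! × 3! × 3!) = 17153136000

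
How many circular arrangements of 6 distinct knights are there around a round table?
Circular: fix one position, arrange the rest. (6-1)! = 120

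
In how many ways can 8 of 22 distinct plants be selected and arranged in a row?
P(22,8) = 22!/(22-8)! = 12893126400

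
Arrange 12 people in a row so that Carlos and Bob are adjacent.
Treat as block: (12-1)! × 2! = 39916800 × 2 = 79833600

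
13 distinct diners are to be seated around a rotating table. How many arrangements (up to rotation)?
Circular: fix one position, arrange the rest. (13-1)! = 479001600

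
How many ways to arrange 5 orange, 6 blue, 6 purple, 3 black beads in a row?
20! / (5! × 6! × 6! × 3!) = 6518191680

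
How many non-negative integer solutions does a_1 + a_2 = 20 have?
C(20+2-1, 2-1) = C(21, 1) = 21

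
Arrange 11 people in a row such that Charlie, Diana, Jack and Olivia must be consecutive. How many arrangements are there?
Treat the 4 as one block: (11-4+1)! × 4! = 40320 × 24 = 967680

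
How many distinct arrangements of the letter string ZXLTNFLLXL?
10! / (1! × 1! × 1! × 4! × 1! × 2!) = 75600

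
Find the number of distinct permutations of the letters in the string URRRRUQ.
7! / (1! × 2! × 4!) = 105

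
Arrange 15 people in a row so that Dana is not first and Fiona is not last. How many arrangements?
By inclusion-exclusion: 15! - 2×(15-1)! + (15-2)! = 1307674368000 - 174356582400 + 6227020800 = 1139544806400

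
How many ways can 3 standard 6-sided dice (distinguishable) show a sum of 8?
Coefficient of x^8 in (x + x² + ... + x^6)^3. By inclusion-exclusion on dice exceeding 6: Σ_j (-1)^j C(3,j)·C(8-1-6j, 2) = C(3,0)·C(7,2) = 1·21 = 21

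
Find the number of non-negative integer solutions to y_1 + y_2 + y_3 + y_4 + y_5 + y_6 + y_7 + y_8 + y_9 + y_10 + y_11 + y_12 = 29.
C(29+12-1, 12-1) = C(40, 11) = 2311801440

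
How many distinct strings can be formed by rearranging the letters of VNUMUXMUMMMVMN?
14! / (6! × 1! × 3! × 2! × 2!) = 5045040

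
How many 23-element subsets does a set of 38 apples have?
C(38,23) = 38!/(23!×15!) = 15471286560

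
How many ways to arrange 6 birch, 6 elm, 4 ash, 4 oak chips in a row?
20! / (6! × 6! × 4! × 4!) = 8147739600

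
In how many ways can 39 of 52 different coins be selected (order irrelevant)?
C(52,39) = 52!/(39!×13!) = 635013559600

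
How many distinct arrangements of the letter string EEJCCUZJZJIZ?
12! / (1! × 1! × 2! × 2! × 3! × 3!) = 3326400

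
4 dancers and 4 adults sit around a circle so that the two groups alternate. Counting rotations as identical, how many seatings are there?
Fix one of the dancers: (4-1)! ways for the remaining dancers, × 4! ways for the adults = 6 × 24 = 144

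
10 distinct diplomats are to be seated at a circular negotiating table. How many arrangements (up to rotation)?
Circular: fix one position, arrange the rest. (10-1)! = 362880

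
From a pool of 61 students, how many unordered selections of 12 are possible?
C(61,12) = 61!/(12!×49!) = 1742058970275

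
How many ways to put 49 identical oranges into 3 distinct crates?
C(49+3-1, 3-1) = C(51, 2) = 1275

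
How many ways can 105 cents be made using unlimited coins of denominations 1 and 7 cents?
Coefficient of x^105 in 1/(1-x^1) · 1/(1-x^7). Use j coins of 7 for j = 0..⌊105/7⌋ = 15, the rest in 1s: 15 + 1 = 16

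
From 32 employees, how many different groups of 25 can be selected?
C(32,25) = 32!/(25!×7!) = 3365856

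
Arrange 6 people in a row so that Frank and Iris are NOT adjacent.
Total - adjacent = 6! - (6-1)!×2 = 720 - 240 = 480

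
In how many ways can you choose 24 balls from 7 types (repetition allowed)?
C(24+7-1, 7-1) = C(30, 6) = 593775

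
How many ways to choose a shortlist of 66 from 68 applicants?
C(68,66) = 68!/(66!×2!) = 2278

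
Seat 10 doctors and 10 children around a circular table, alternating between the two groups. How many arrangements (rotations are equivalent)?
Fix one of the doctors: (10-1)! ways for the remaining doctors, × 10! ways for the children = 362880 × 3628800 = 1316818944000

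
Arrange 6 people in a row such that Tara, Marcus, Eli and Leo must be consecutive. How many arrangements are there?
Treat the 4 as one block: (6-4+1)! × 4! = 6 × 24 = 144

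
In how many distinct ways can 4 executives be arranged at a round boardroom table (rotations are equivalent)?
Circular: fix one position, arrange the rest. (4-1)! = 6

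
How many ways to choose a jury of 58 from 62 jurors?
C(62,58) = 62!/(58!×4!) = 557845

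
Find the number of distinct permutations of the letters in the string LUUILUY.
7! / (3! × 2! × 1! × 1!) = 420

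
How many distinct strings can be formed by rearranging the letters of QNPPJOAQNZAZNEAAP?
17! / (2! × 2! × 3! × 1! × 1! × 4! × 3! × 1!) = 102918816000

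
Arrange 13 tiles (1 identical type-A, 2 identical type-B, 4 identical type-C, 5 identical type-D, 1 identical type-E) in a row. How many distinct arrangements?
13! / (1! × 2! × 4! × 5! × 1!) = 1081080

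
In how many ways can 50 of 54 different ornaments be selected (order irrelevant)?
C(54,50) = 54!/(50!×4!) = 316251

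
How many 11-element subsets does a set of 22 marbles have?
C(22,11) = 22!/(11!×11!) = 705432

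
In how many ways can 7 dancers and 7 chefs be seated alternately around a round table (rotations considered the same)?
Fix one of the dancers: (7-1)! ways for the remaining dancers, × 7! ways for the chefs = 720 × 5040 = 3628800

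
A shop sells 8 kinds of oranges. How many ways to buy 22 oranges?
C(22+8-1, 8-1) = C(29, 7) = 1560780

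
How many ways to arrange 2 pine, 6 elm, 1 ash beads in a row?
9! / (2! × 6! × 1!) = 252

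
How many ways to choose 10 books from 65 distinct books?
C(65,10) = 65!/(10!×55!) = 179013799328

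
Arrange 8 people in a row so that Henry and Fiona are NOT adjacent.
Total - adjacent = 8! - (8-1)!×2 = 40320 - 10080 = 30240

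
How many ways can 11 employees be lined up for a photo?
11! = 39916800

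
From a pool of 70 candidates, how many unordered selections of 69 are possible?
C(70,69) = 70!/(69!×1!) = 70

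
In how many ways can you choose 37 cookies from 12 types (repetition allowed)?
C(37+12-1, 12-1) = C(48, 11) = 22595200368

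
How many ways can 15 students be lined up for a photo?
15! = 1307674368000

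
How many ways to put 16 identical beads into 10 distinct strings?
C(16+10-1, 10-1) = C(25, 9) = 2042975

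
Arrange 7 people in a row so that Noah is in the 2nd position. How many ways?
Fix one position: (7-1)! = 720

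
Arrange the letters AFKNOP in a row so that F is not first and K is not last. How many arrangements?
By inclusion-exclusion: 6! - 2×(6-1)! + (6-2)! = 720 - 240 + 24 = 504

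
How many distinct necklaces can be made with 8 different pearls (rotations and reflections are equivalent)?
(8-1)!/2 = 5040/2 = 2520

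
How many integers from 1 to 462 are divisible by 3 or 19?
⌊462/3⌋ + ⌊462/19⌋ - ⌊462/57⌋ = 154 + 24 - 8 = 170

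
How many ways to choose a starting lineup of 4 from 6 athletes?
C(6,4) = 6!/(4!×2!) = 15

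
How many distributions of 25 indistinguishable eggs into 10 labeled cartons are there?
C(25+10-1, 10-1) = C(34, 9) = 52451256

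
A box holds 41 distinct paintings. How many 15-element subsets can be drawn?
C(41,15) = 41!/(15!×26!) = 63432274896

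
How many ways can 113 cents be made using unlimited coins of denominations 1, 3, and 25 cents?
Coefficient of x^113 in 1/(1-x^1) · 1/(1-x^3) · 1/(1-x^25). Case on j = number of 25-cent coins (j = 0..4); remainder r = 113 - 25j is made from {1,3} in ⌊r/3⌋+1 ways. r = 113, 88, 63, 38, 13 → 38 + 30 + 22 + 13 + 5 = 108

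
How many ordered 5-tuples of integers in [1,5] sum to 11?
Coefficient of x^11 in (x + x² + ... + x^5)^5. By inclusion-exclusion on dice exceeding 5: Σ_j (-1)^j C(5,j)·C(11-1-5j, 4) = C(5,0)·C(10,4) - C(5,1)·C(5,4) = 1·210 - 5·5 = 185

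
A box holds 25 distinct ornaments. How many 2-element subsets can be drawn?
C(25,2) = 25!/(2!×23!) = 300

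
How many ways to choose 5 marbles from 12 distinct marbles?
C(12,5) = 12!/(5!×7!) = 792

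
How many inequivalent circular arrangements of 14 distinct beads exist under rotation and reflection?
(14-1)!/2 = 6227020800/2 = 3113510400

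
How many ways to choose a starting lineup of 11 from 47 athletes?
C(47,11) = 47!/(11!×36!) = 17417133617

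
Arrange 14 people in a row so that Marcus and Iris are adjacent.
Treat as block: (14-1)! × 2! = 6227020800 × 2 = 12454041600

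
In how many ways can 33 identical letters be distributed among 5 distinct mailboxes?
C(33+5-1, 5-1) = C(37, 4) = 66045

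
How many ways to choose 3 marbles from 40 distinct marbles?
C(40,3) = 40!/(3!×37!) = 9880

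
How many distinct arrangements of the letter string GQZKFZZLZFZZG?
13! / (1! × 6! × 1! × 2! × 1! × 2!) = 2162160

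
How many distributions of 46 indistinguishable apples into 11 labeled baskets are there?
C(46+11-1, 11-1) = C(56, 10) = 35607051480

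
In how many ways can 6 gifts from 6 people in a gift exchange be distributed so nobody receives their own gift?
!6 = Σ_{j=0}^{6} (-1)^j·6!/j! = 720 - 720 + 360 - 120 + 30 - 6 + 1 = 265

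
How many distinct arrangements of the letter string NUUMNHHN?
8! / (3! × 2! × 2! × 1!) = 1680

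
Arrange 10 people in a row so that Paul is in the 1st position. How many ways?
Fix one position: (10-1)! = 362880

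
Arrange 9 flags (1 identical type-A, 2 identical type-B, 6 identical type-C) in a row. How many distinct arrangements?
9! / (1! × 2! × 6!) = 252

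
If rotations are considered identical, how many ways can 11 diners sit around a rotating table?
Circular: fix one position, arrange the rest. (11-1)! = 3628800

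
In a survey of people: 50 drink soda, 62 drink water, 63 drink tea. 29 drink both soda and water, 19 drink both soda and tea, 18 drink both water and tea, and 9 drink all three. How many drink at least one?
|A∪B∪C| = 50+62+63-29-19-18+9 = 118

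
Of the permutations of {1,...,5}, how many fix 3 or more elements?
Exactly j fixed points: C(5,j)·!(5-j); sum over j ≥ 3 (derangement numbers via !m = (m-1)·(!(m-1) + !(m-2)): !0..!2 = 1, 0, 1). Σ_{j=3}^{5} C(5,j)·!(5-j) = C(5,3)·!2 + C(5,4)·!1 + C(5,5)·!0 = 10·1 + 5·0 + 1·1 = 11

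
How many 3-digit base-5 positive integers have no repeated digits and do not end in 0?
Last digit: 4 nonzero choices. First digit: 3 (nonzero, ≠last). Middle 1: P(3,1) = 3. Total = 36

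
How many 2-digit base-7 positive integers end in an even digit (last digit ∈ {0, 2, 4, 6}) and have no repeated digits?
Last∈{0,2,4,6}. Last=0: 6. Last nonzero: 3×5×P(5,0) = 15. Total = 21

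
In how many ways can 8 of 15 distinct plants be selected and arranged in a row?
P(15,8) = 15!/(15-8)! = 259459200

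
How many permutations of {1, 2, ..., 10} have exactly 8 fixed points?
Choose the 8 fixed points C(10,8) = 45, derange the rest: !2 = Σ_{j=0}^{2} (-1)^j·2!/j! = 2 - 2 + 1 = 1. Product = 45 × 1 = 45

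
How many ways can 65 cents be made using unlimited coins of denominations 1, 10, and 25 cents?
Coefficient of x^65 in 1/(1-x^1) · 1/(1-x^10) · 1/(1-x^25). Case on j = number of 25-cent coins (j = 0..2); remainder r = 65 - 25j is made from {1,10} in ⌊r/10⌋+1 ways. r = 65, 40, 15 → 7 + 5 + 2 = 14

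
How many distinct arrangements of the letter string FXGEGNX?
7! / (1! × 1! × 1! × 2! × 2!) = 1260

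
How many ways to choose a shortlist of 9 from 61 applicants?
C(61,9) = 61!/(9!×52!) = 17341763505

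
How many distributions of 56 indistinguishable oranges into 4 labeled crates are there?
C(56+4-1, 4-1) = C(59, 3) = 32509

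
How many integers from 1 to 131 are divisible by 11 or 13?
⌊131/11⌋ + ⌊131/13⌋ - ⌊131/143⌋ = 11 + 10 - 0 = 21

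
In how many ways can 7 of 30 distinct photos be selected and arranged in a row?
P(30,7) = 30!/(30-7)! = 10260432000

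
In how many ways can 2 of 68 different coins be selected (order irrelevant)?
C(68,2) = 68!/(2!×66!) = 2278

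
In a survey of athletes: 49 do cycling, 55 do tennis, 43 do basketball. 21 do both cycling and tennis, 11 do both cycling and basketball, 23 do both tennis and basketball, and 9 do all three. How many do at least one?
|A∪B∪C| = 49+55+43-21-11-23+9 = 101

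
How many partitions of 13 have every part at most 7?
Let r_j(i) = number of partitions of i into parts ≤ j, for i = 0..13. r_1(i) = 1 for all i; r_j(i) = r_{j-1}(i) + r_j(i-j). Rows j = 2..7: ≤2: 1 1 2 2 3 3 4 4 5 5 6 6 7 7; ≤3: 1 1 2 3 4 5 7 8 10 12 14 16 19 21; ≤4: 1 1 2 3 5 6 9 11 15 18 23 27 34 39; ≤5: 1 1 2 3 5 7 10 13 18 23 30 37 47 57; ≤6: 1 1 2 3 5 7 11 14 20 26 35 44 58 71; ≤7: 1 1 2 3 5 7 11 15 21 28 38 49 65 82. r_7(13) = 82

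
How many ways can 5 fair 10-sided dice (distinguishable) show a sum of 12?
Coefficient of x^12 in (x + x² + ... + x^10)^5. By inclusion-exclusion on dice exceeding 10: Σ_j (-1)^j C(5,j)·C(12-1-10j, 4) = C(5,0)·C(11,4) = 1·330 = 330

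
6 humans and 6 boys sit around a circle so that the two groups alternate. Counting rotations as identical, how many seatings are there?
Fix one of the humans: (6-1)! ways for the remaining humans, × 6! ways for the boys = 120 × 720 = 86400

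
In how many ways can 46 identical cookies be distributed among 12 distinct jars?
C(46+12-1, 12-1) = C(57, 11) = 184509266760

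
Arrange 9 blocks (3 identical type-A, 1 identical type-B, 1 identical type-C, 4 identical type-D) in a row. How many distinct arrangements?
9! / (3! × 1! × 1! × 4!) = 2520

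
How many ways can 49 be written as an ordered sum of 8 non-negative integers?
C(49+8-1, 8-1) = C(56, 7) = 231917400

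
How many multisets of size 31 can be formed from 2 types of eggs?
C(31+2-1, 2-1) = C(32, 1) = 32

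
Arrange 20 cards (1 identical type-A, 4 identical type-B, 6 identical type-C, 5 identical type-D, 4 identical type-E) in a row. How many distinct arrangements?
20! / (1! × 4! × 6! × 5! × 4!) = 48886437600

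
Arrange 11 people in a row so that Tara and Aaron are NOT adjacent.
Total - adjacent = 11! - (11-1)!×2 = 39916800 - 7257600 = 32659200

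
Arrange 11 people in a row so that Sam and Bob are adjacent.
Treat as block: (11-1)! × 2! = 3628800 × 2 = 7257600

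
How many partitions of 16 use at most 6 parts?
By conjugation, equals partitions of 16 into parts ≤ 6. Let r_j(i) = number of partitions of i into parts ≤ j, for i = 0..16. r_1(i) = 1 for all i; r_j(i) = r_{j-1}(i) + r_j(i-j). Rows j = 2..6: ≤2: 1 1 2 2 3 3 4 4 5 5 6 6 7 7 8 8 9; ≤3: 1 1 2 3 4 5 7 8 10 12 14 16 19 21 24 27 30; ≤4: 1 1 2 3 5 6 9 11 15 18 23 27 34 39 47 54 64; ≤5: 1 1 2 3 5 7 10 13 18 23 30 37 47 57 70 84 101; ≤6: 1 1 2 3 5 7 11 14 20 26 35 44 58 71 90 110 136. r_6(16) = 136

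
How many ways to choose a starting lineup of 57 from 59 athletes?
C(59,57) = 59!/(57!×2!) = 1711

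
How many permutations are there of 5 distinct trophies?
5! = 120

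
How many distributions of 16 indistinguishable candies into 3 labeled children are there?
C(16+3-1, 3-1) = C(18, 2) = 153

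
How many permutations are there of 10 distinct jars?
10! = 3628800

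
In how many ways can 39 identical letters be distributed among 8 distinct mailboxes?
C(39+8-1, 8-1) = C(46, 7) = 53524680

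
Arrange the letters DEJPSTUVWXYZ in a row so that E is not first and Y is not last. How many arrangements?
By inclusion-exclusion: 12! - 2×(12-1)! + (12-2)! = 479001600 - 79833600 + 3628800 = 402796800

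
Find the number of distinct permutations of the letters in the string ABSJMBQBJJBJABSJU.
17! / (1! × 1! × 5! × 2! × 1! × 2! × 5!) = 6175128960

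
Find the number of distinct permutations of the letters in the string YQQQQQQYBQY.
11! / (1! × 7! × 3!) = 1320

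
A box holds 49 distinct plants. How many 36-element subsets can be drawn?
C(49,36) = 49!/(36!×13!) = 262596783764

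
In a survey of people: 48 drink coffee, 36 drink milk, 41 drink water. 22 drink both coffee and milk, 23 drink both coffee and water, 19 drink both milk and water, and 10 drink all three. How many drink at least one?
|A∪B∪C| = 48+36+41-22-23-19+10 = 71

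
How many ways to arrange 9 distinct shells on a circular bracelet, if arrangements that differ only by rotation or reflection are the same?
(9-1)!/2 = 40320/2 = 20160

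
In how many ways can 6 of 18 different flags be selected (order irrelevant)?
C(18,6) = 18!/(6!×12!) = 18564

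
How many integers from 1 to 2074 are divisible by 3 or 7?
⌊2074/3⌋ + ⌊2074/7⌋ - ⌊2074/21⌋ = 691 + 296 - 98 = 889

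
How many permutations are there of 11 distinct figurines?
11! = 39916800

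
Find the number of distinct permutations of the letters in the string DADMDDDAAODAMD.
14! / (1! × 4! × 7! × 2!) = 360360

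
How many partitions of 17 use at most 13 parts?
By conjugation, equals partitions of 17 into parts ≤ 13. Let r_j(i) = number of partitions of i into parts ≤ j, for i = 0..17. r_1(i) = 1 for all i; r_j(i) = r_{j-1}(i) + r_j(i-j). Rows j = 2..13: ≤2: 1 1 2 2 3 3 4 4 5 5 6 6 7 7 8 8 9 9; ≤3: 1 1 2 3 4 5 7 8 10 12 14 16 19 21 24 27 30 33; ≤4: 1 1 2 3 5 6 9 11 15 18 23 27 34 39 47 54 64 72; ≤5: 1 1 2 3 5 7 10 13 18 23 30 37 47 57 70 84 101 119; ≤6: 1 1 2 3 5 7 11 14 20 26 35 44 58 71 90 110 136 163; ≤7: 1 1 2 3 5 7 11 15 21 28 38 49 65 82 105 131 164 201; ≤8: 1 1 2 3 5 7 11 15 22 29 40 52 70 89 116 146 186 230; ≤9: 1 1 2 3 5 7 11 15 22 30 41 54 73 94 123 157 201 252; ≤10: 1 1 2 3 5 7 11 15 22 30 42 55 75 97 128 164 212 267; ≤11: 1 1 2 3 5 7 11 15 22 30 42 56 76 99 131 169 219 278; ≤12: 1 1 2 3 5 7 11 15 22 30 42 56 77 100 133 172 224 285; ≤13: 1 1 2 3 5 7 11 15 22 30 42 56 77 101 134 174 227 290. r_13(17) = 290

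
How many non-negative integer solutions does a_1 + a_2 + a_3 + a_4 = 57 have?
C(57+4-1, 4-1) = C(60, 3) = 34220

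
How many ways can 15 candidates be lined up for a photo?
15! = 1307674368000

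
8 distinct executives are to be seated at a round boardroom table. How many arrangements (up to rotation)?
Circular: fix one position, arrange the rest. (8-1)! = 5040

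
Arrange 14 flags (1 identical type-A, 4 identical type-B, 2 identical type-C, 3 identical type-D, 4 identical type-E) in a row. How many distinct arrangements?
14! / (1! × 4! × 2! × 3! × 4!) = 12612600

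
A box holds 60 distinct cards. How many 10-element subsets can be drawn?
C(60,10) = 60!/(10!×50!) = 75394027566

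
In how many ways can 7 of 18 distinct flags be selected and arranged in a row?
P(18,7) = 18!/(18-7)! = 160392960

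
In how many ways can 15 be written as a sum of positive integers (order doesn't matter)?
Pentagonal recurrence p(n) = p(n-1) + p(n-2) - p(n-5) - p(n-7) + p(n-12) + p(n-15) - ... gives p(0..14) = 1, 1, 2, 3, 5, 7, 11, 15, 22, 30, 42, 56, 77, 101, 135. p(15) = p(14) + p(13) - p(10) - p(8) + p(3) + p(0) = 135 + 101 - 42 - 22 + 3 + 1 = 176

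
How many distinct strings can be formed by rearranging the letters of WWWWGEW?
7! / (5! × 1! × 1!) = 42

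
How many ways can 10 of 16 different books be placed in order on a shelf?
P(16,10) = 16!/(16-10)! = 29059430400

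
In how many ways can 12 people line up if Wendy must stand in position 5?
Fix one position: (12-1)! = 39916800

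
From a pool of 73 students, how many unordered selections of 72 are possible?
C(73,72) = 73!/(72!×1!) = 73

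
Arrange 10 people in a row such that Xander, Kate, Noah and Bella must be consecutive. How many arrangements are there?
Treat the 4 as one block: (10-4+1)! × 4! = 5040 × 24 = 120960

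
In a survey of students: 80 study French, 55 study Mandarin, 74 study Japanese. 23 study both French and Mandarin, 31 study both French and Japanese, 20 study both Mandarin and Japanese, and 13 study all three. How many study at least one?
|A∪B∪C| = 80+55+74-23-31-20+13 = 148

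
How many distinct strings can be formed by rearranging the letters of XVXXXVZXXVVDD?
13! / (6! × 2! × 4! × 1!) = 180180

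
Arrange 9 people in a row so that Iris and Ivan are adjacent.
Treat as block: (9-1)! × 2! = 40320 × 2 = 80640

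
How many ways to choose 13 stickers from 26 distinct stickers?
C(26,13) = 26!/(13!×13!) = 10400600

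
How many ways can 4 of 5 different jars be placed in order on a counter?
P(5,4) = 5!/(5-4)! = 120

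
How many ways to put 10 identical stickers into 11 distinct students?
C(10+11-1, 11-1) = C(20, 10) = 184756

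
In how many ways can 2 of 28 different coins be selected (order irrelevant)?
C(28,2) = 28!/(2!×26!) = 378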